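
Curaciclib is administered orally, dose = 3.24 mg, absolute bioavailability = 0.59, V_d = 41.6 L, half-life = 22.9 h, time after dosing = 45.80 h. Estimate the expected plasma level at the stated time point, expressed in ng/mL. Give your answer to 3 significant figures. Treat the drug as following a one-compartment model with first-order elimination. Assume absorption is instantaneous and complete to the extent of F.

Amount reaching circulation = F × Dose = 0.59 × 3.240 = 1.912 mg
C₀ = F·Dose / Vd = 1.912 / 41.6 = 0.04596 mg/L
k = ln2 / t½ = 0.693147 / 22.9 = 0.03027 h⁻¹
t / t½ = 45.80 / 22.9 = 2 half-lives
C = C₀ × (1/2)^2 = 0.04596 × 0.2500 = 0.01149 mg/L
Convert: 0.01149 mg/L × 1000 = 11.49 ng/mL

11.5 ng/mL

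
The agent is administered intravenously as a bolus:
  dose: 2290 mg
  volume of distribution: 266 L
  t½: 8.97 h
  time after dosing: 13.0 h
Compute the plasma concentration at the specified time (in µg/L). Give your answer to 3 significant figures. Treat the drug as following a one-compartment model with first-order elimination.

C₀ = Dose / Vd = 2290 / 266 = 8.609 mg/L
k = ln2 / t½ = 0.693147 / 8.97 = 0.07727 h⁻¹
C = C₀ · e^(−k·t) = 8.609 × e^(−0.07727 × 13.0)
  = 8.609 × 0.3662 = 3.153 mg/L
Convert: 3.153 mg/L × 1000 = 3153 µg/L

3150 µg/L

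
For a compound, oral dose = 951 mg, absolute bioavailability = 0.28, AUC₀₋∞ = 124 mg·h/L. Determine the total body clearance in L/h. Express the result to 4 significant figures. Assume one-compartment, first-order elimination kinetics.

2.147 L/h

CL = F·Dose / AUC = 0.28 × 951 / 124 = 2.147 L/h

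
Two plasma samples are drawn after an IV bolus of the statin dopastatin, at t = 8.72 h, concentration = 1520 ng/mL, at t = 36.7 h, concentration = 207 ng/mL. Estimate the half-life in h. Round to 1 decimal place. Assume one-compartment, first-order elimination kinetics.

k = ln(C₁/C₂) / (t₂ − t₁) = ln(1520/207) / (36.7 − 8.72)
  = 1.994 / 27.98 = 0.07127 h⁻¹
t½ = ln2 / k = 0.693147 / 0.07127 = 9.726 h

9.7 h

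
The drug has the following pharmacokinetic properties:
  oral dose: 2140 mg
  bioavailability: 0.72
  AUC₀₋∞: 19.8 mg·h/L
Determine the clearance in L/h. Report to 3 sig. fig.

CL = F·Dose / AUC = 0.72 × 2140 / 19.8 = 77.82 L/h

77.8 L/h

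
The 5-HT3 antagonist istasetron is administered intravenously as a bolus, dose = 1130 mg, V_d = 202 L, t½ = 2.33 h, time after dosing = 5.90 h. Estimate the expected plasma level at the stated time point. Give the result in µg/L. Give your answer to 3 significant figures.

C₀ = Dose / Vd = 1130 / 202 = 5.594 mg/L
k = ln2 / t½ = 0.693147 / 2.33 = 0.2975 h⁻¹
C = C₀ · e^(−k·t) = 5.594 × e^(−0.2975 × 5.90)
  = 5.594 × 0.1729 = 0.9672 mg/L
Convert: 0.9672 mg/L × 1000 = 967.2 µg/L

967 µg/L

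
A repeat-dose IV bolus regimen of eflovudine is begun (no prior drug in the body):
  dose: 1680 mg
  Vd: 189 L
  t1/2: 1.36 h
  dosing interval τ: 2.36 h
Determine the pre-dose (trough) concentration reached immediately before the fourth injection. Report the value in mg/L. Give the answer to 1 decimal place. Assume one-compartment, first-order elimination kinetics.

3.7 mg/L

C₀ per dose = Dose / Vd = 1680 / 189 = 8.889 mg/L
k = ln2 / t½ = 0.693147 / 1.36 = 0.5097 h⁻¹
Fraction remaining after one interval: r = e^(−kτ) = e^(−0.5097 × 2.36) = 0.3003
Before dose 4, 3 doses have been given (aged 1τ, 2τ, 3τ).
C_trough = C₀ × (r + r² + … + r^3) = C₀ × r(1−r^3)/(1−r)
        = 8.889 × 0.3003 × (1 − 0.02708) / (1 − 0.3003) = 3.712 mg/L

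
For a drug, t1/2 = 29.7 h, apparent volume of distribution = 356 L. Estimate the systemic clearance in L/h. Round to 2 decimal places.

8.31 L/h

k = ln2 / t½ = 0.693147 / 29.7 = 0.02334 h⁻¹
CL = k × Vd = 0.02334 × 356 = 8.309 L/h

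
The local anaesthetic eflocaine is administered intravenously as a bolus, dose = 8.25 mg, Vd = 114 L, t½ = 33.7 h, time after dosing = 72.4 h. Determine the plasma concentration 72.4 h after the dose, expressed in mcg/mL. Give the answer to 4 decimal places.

0.0163 mcg/mL

C₀ = Dose / Vd = 8.250 / 114 = 0.07237 mg/L
k = ln2 / t½ = 0.693147 / 33.7 = 0.02057 h⁻¹
C = C₀ · e^(−k·t) = 0.07237 × e^(−0.02057 × 72.4)
  = 0.07237 × 0.2255 = 0.01632 mg/L
(0.01632 mg/L = 0.01632 mcg/mL)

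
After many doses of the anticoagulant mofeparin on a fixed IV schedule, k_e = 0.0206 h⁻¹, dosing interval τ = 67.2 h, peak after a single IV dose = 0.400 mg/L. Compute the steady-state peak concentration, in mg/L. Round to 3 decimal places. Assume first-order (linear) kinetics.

0.534 mg/L

e^(−kτ) = e^(−0.02060 × 67.2) = 0.2505
Accumulation ratio R = 1 / (1 − e^(−kτ)) = 1 / (1 − 0.2505) = 1.334
Steady-state peak = C₀ × R = 0.400 × 1.334 = 0.5336 mg/L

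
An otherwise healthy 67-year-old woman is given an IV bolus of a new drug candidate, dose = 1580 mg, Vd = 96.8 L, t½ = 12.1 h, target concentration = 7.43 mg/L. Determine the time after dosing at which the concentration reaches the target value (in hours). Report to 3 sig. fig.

C₀ = Dose / Vd = 1580 / 96.8 = 16.32 mg/L
k = ln2 / t½ = 0.693147 / 12.1 = 0.05728 h⁻¹
t = ln(C₀ / C) / k = ln(16.32 / 7.43) / 0.05728
  = ln(2.197) / 0.05728 = 0.7871 / 0.05728 = 13.74 h

13.7 h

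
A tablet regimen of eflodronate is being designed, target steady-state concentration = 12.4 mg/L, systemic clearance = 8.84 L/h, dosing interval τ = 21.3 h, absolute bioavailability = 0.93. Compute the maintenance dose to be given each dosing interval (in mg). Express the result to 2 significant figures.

At steady state, F × (Dose/τ) = Css × CL.
Dose = Css × CL × τ / F = 12.4 × 8.840 × 21.3 / 0.93 = 2511 mg

2500 mg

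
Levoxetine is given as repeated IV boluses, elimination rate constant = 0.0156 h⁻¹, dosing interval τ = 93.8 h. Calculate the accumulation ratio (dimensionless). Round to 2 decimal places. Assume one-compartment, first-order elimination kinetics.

1.30

e^(−kτ) = e^(−0.01560 × 93.8) = 0.2315
Accumulation ratio R = 1 / (1 − e^(−kτ)) = 1 / (1 − 0.2315) = 1.301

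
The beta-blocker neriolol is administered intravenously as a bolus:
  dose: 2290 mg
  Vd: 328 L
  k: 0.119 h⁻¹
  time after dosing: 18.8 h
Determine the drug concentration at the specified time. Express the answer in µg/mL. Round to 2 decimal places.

0.75 µg/mL

C₀ = Dose / Vd = 2290 / 328 = 6.982 mg/L
C = C₀ · e^(−k·t) = 6.982 × e^(−0.1190 × 18.8)
  = 6.982 × 0.1068 = 0.7457 mg/L
(0.7457 mg/L = 0.7457 µg/mL)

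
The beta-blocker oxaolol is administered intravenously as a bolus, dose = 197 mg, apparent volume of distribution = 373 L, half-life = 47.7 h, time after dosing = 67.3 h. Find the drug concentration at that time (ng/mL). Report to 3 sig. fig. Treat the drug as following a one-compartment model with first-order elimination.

199 ng/mL

C₀ = Dose / Vd = 197.0 / 373 = 0.5282 mg/L
k = ln2 / t½ = 0.693147 / 47.7 = 0.01453 h⁻¹
C = C₀ · e^(−k·t) = 0.5282 × e^(−0.01453 × 67.3)
  = 0.5282 × 0.3761 = 0.1987 mg/L
Convert: 0.1987 mg/L × 1000 = 198.7 ng/mL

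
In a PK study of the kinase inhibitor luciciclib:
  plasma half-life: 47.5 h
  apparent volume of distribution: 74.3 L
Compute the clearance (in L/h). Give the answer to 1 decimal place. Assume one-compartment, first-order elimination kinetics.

k = ln2 / t½ = 0.693147 / 47.5 = 0.01459 h⁻¹
CL = k × Vd = 0.01459 × 74.3 = 1.084 L/h

1.1 L/h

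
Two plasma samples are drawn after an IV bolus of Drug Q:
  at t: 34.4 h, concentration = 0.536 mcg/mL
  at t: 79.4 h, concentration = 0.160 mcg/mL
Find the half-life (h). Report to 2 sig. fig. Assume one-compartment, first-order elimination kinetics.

k = ln(C₁/C₂) / (t₂ − t₁) = ln(0.536/0.160) / (79.4 − 34.4)
  = 1.209 / 45.00 = 0.02687 h⁻¹
t½ = ln2 / k = 0.693147 / 0.02687 = 25.80 h

26 h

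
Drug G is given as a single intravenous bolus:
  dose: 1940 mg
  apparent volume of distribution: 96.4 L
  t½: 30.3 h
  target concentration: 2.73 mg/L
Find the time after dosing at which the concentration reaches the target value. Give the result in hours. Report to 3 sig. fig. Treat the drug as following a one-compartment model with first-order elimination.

C₀ = Dose / Vd = 1940 / 96.4 = 20.12 mg/L
k = ln2 / t½ = 0.693147 / 30.3 = 0.02288 h⁻¹
t = ln(C₀ / C) / k = ln(20.12 / 2.73) / 0.02288
  = ln(7.370) / 0.02288 = 1.997 / 0.02288 = 87.28 h

87.3 h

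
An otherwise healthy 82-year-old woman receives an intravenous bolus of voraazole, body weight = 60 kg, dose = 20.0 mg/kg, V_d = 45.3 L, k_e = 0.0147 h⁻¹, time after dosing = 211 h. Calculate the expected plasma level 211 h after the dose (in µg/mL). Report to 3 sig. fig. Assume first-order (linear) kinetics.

1.19 µg/mL

Total dose = 20.0 × 60 = 1200 mg
C₀ = Dose / Vd = 1200 / 45.3 = 26.49 mg/L
C = C₀ · e^(−k·t) = 26.49 × e^(−0.01470 × 211)
  = 26.49 × 0.04497 = 1.191 mg/L
(1.191 mg/L = 1.191 µg/mL)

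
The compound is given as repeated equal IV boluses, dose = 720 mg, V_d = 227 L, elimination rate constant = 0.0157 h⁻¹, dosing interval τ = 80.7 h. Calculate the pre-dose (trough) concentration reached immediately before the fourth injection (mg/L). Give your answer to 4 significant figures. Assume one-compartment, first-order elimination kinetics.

C₀ per dose = Dose / Vd = 720 / 227 = 3.172 mg/L
Fraction remaining after one interval: r = e^(−kτ) = e^(−0.01570 × 80.7) = 0.2817
Before dose 4, 3 doses have been given (aged 1τ, 2τ, 3τ).
C_trough = C₀ × (r + r² + … + r^3) = C₀ × r(1−r^3)/(1−r)
        = 3.172 × 0.2817 × (1 − 0.02235) / (1 − 0.2817) = 1.216 mg/L

1.216 mg/L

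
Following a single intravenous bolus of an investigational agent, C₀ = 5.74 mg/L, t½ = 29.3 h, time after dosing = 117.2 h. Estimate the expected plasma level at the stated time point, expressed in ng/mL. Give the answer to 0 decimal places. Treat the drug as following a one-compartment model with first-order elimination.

k = ln2 / t½ = 0.693147 / 29.3 = 0.02366 h⁻¹
t / t½ = 117.2 / 29.3 = 4 half-lives
C = C₀ × (1/2)^4 = 5.740 × 0.06250 = 0.3588 mg/L
Convert: 0.3588 mg/L × 1000 = 358.8 ng/mL

359 ng/mL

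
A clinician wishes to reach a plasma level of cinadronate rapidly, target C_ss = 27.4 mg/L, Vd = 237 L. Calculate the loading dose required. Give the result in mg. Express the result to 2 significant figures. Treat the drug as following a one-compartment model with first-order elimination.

LD = Css × Vd = 27.4 × 237 = 6494 mg

6500 mg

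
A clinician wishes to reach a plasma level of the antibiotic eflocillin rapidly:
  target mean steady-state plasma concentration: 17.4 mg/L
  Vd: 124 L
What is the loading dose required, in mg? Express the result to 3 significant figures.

LD = Css × Vd = 17.4 × 124 = 2158 mg

2160 mg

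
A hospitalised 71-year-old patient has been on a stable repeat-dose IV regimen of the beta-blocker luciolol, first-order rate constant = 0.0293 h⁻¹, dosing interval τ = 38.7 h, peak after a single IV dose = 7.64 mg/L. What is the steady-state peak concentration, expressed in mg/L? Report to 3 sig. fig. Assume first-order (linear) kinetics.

11.3 mg/L

e^(−kτ) = e^(−0.02930 × 38.7) = 0.3218
Accumulation ratio R = 1 / (1 − e^(−kτ)) = 1 / (1 − 0.3218) = 1.474
Steady-state peak = C₀ × R = 7.64 × 1.474 = 11.26 mg/L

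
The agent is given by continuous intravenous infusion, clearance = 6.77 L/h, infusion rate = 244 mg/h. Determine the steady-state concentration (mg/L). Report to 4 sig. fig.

At steady state Css = R₀ / CL = 244 / 6.770 = 36.04 mg/L

36.04 mg/L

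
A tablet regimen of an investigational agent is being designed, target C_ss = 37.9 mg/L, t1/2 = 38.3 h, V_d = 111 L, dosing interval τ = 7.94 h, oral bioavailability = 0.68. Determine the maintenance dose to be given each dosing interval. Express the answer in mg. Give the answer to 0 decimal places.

k = ln2 / t½ = 0.693147 / 38.3 = 0.01810 h⁻¹
CL = k × Vd = 0.01810 × 111 = 2.009 L/h
At steady state, F × (Dose/τ) = Css × CL.
Dose = Css × CL × τ / F = 37.9 × 2.009 × 7.94 / 0.68 = 889.1 mg

889 mg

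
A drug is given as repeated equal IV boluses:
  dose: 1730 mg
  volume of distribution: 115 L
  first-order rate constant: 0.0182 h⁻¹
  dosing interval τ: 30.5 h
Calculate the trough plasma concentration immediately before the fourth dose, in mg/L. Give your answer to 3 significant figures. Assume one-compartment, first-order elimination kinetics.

16.4 mg/L

C₀ per dose = Dose / Vd = 1730 / 115 = 15.04 mg/L
Fraction remaining after one interval: r = e^(−kτ) = e^(−0.01820 × 30.5) = 0.5740
Before dose 4, 3 doses have been given (aged 1τ, 2τ, 3τ).
C_trough = C₀ × (r + r² + … + r^3) = C₀ × r(1−r^3)/(1−r)
        = 15.04 × 0.5740 × (1 − 0.1891) / (1 − 0.5740) = 16.43 mg/L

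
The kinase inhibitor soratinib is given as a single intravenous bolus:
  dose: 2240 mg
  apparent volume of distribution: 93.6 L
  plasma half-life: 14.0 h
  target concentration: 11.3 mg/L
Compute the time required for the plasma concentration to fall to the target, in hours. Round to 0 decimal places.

C₀ = Dose / Vd = 2240 / 93.6 = 23.93 mg/L
k = ln2 / t½ = 0.693147 / 14.0 = 0.04951 h⁻¹
t = ln(C₀ / C) / k = ln(23.93 / 11.3) / 0.04951
  = ln(2.118) / 0.04951 = 0.7505 / 0.04951 = 15.16 h

15 h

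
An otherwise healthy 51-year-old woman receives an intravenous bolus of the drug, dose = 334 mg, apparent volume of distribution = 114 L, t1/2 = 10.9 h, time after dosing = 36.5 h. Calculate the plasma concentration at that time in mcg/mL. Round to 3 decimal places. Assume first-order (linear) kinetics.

C₀ = Dose / Vd = 334.0 / 114 = 2.930 mg/L
k = ln2 / t½ = 0.693147 / 10.9 = 0.06359 h⁻¹
C = C₀ · e^(−k·t) = 2.930 × e^(−0.06359 × 36.5)
  = 2.930 × 0.09817 = 0.2876 mg/L
(0.2876 mg/L = 0.2876 mcg/mL)

0.288 mcg/mL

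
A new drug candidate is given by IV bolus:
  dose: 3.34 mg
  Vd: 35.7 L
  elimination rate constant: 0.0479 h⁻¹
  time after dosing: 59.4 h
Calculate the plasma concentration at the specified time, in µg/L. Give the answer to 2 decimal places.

C₀ = Dose / Vd = 3.340 / 35.7 = 0.09356 mg/L
C = C₀ · e^(−k·t) = 0.09356 × e^(−0.04790 × 59.4)
  = 0.09356 × 0.05812 = 0.005438 mg/L
Convert: 0.005438 mg/L × 1000 = 5.438 µg/L

5.44 µg/L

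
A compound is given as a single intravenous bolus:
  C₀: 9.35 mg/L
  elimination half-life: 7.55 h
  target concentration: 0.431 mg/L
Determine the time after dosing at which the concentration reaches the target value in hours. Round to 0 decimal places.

k = ln2 / t½ = 0.693147 / 7.55 = 0.09181 h⁻¹
t = ln(C₀ / C) / k = ln(9.350 / 0.431) / 0.09181
  = ln(21.69) / 0.09181 = 3.077 / 0.09181 = 33.51 h

34 h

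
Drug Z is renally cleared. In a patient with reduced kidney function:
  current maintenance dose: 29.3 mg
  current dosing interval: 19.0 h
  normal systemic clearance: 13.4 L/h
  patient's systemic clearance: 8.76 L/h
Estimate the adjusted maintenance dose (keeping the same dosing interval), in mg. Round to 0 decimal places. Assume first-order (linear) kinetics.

To keep the same average steady-state level, dosing rate must scale with clearance.
CL ratio = 8.76 / 13.4 = 0.6537
New dose (same interval) = 29.3 × 0.6537 = 19.15 mg

19 mg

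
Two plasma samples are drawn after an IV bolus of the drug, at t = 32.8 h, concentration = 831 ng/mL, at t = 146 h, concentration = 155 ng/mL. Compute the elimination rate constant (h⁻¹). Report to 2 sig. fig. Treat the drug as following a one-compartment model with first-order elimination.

k = ln(C₁/C₂) / (t₂ − t₁) = ln(831/155) / (146 − 32.8)
  = 1.679 / 113.2 = 0.01483 h⁻¹

0.015 h⁻¹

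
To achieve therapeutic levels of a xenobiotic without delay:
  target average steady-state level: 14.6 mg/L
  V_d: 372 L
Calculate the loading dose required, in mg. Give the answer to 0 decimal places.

LD = Css × Vd = 14.6 × 372 = 5431 mg

5431 mg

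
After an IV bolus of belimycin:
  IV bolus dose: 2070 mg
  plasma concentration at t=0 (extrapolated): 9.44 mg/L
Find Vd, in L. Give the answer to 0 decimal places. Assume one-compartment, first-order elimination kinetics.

219 L

Vd = Dose / C₀ = 2070 / 9.44 = 219.3 L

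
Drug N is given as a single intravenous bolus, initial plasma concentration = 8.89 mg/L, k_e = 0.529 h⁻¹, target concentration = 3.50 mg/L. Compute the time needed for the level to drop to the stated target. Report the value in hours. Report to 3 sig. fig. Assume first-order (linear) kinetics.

t = ln(C₀ / C) / k = ln(8.890 / 3.50) / 0.5290
  = ln(2.540) / 0.5290 = 0.9322 / 0.5290 = 1.762 h

1.76 h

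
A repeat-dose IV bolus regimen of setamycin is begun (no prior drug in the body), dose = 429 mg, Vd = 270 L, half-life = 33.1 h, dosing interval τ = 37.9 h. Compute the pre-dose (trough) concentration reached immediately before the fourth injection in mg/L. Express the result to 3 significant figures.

C₀ per dose = Dose / Vd = 429 / 270 = 1.589 mg/L
k = ln2 / t½ = 0.693147 / 33.1 = 0.02094 h⁻¹
Fraction remaining after one interval: r = e^(−kτ) = e^(−0.02094 × 37.9) = 0.4522
Before dose 4, 3 doses have been given (aged 1τ, 2τ, 3τ).
C_trough = C₀ × (r + r² + … + r^3) = C₀ × r(1−r^3)/(1−r)
        = 1.589 × 0.4522 × (1 − 0.09247) / (1 − 0.4522) = 1.190 mg/L

1.19 mg/L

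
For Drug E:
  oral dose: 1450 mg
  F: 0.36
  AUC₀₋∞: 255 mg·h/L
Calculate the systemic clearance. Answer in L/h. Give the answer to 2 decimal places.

CL = F·Dose / AUC = 0.36 × 1450 / 255 = 2.047 L/h

2.05 L/h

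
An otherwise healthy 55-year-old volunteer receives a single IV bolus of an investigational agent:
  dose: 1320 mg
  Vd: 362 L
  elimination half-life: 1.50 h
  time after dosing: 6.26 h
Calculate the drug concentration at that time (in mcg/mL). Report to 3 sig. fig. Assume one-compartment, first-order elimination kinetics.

C₀ = Dose / Vd = 1320 / 362 = 3.646 mg/L
k = ln2 / t½ = 0.693147 / 1.50 = 0.4621 h⁻¹
C = C₀ · e^(−k·t) = 3.646 × e^(−0.4621 × 6.26)
  = 3.646 × 0.05542 = 0.2021 mg/L
(0.2021 mg/L = 0.2021 mcg/mL)

0.202 mcg/mL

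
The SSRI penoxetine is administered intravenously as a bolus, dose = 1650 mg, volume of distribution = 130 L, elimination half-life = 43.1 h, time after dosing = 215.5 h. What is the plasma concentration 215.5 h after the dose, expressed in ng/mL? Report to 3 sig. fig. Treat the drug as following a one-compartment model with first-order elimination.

C₀ = Dose / Vd = 1650 / 130 = 12.69 mg/L
k = ln2 / t½ = 0.693147 / 43.1 = 0.01608 h⁻¹
t / t½ = 215.5 / 43.1 = 5 half-lives
C = C₀ × (1/2)^5 = 12.69 × 0.03125 = 0.3966 mg/L
Convert: 0.3966 mg/L × 1000 = 396.6 ng/mL

397 ng/mL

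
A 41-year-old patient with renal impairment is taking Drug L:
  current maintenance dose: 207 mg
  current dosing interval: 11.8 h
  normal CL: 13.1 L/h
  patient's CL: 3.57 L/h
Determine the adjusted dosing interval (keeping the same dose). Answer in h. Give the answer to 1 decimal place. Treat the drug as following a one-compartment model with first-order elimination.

43.3 h

To keep the same average steady-state level, dosing rate must scale with clearance.
CL ratio = 3.57 / 13.1 = 0.2725
New interval (same dose) = 11.8 / 0.2725 = 43.30 h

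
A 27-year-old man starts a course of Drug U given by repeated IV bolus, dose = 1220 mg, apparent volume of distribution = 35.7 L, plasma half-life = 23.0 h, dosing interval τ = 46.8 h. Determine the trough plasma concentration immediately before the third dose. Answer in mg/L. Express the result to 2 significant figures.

C₀ per dose = Dose / Vd = 1220 / 35.7 = 34.17 mg/L
k = ln2 / t½ = 0.693147 / 23.0 = 0.03014 h⁻¹
Fraction remaining after one interval: r = e^(−kτ) = e^(−0.03014 × 46.8) = 0.2440
Before dose 3, 2 doses have been given (aged 1τ, 2τ).
C_trough = C₀ × (r + r²) = 34.17 × (0.2440 + 0.05954) = 10.37 mg/L

10 mg/L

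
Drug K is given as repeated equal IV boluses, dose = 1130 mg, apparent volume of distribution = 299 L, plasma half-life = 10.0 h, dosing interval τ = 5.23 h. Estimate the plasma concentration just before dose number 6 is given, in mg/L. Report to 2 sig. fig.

C₀ per dose = Dose / Vd = 1130 / 299 = 3.779 mg/L
k = ln2 / t½ = 0.693147 / 10.0 = 0.06931 h⁻¹
Fraction remaining after one interval: r = e^(−kτ) = e^(−0.06931 × 5.23) = 0.6959
Before dose 6, 5 doses have been given (aged 1τ, 2τ, 3τ, 4τ, 5τ).
C_trough = C₀ × (r + r² + … + r^5) = C₀ × r(1−r^5)/(1−r)
        = 3.779 × 0.6959 × (1 − 0.1632) / (1 − 0.6959) = 7.237 mg/L

7.2 mg/L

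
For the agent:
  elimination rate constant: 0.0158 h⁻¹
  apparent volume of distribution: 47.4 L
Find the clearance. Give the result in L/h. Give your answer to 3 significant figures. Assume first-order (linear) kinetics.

0.749 L/h

CL = k × Vd = 0.0158 × 47.4 = 0.7489 L/h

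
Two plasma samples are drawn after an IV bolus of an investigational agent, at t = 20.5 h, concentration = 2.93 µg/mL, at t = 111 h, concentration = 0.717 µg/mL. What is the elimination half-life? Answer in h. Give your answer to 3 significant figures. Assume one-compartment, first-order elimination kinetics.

k = ln(C₁/C₂) / (t₂ − t₁) = ln(2.93/0.717) / (111 − 20.5)
  = 1.408 / 90.50 = 0.01556 h⁻¹
t½ = ln2 / k = 0.693147 / 0.01556 = 44.55 h

44.6 h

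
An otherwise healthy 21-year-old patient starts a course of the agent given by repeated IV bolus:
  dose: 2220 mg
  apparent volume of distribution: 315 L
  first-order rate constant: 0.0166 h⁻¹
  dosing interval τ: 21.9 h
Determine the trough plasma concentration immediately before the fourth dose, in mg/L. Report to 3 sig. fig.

C₀ per dose = Dose / Vd = 2220 / 315 = 7.048 mg/L
Fraction remaining after one interval: r = e^(−kτ) = e^(−0.01660 × 21.9) = 0.6952
Before dose 4, 3 doses have been given (aged 1τ, 2τ, 3τ).
C_trough = C₀ × (r + r² + … + r^3) = C₀ × r(1−r^3)/(1−r)
        = 7.048 × 0.6952 × (1 − 0.3360) / (1 − 0.6952) = 10.67 mg/L

10.7 mg/L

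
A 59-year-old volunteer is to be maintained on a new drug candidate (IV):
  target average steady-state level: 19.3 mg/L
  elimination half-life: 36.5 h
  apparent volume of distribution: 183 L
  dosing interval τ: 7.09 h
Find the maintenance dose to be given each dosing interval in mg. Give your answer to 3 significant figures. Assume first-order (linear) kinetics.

k = ln2 / t½ = 0.693147 / 36.5 = 0.01899 h⁻¹
CL = k × Vd = 0.01899 × 183 = 3.475 L/h
At steady state, Dose/τ = Css × CL.
Dose = Css × CL × τ = 19.3 × 3.475 × 7.09 = 475.5 mg

476 mg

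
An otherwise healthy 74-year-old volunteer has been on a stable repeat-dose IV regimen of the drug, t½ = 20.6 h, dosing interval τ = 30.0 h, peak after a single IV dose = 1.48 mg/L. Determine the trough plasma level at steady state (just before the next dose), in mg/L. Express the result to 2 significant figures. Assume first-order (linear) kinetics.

k = ln2 / t½ = 0.693147 / 20.6 = 0.03365 h⁻¹
e^(−kτ) = e^(−0.03365 × 30.0) = 0.3644
Accumulation ratio R = 1 / (1 − e^(−kτ)) = 1 / (1 − 0.3644) = 1.573
Steady-state trough = C₀ × R × e^(−kτ) = 1.48 × 1.573 × 0.3644 = 0.8483 mg/L

0.85 mg/L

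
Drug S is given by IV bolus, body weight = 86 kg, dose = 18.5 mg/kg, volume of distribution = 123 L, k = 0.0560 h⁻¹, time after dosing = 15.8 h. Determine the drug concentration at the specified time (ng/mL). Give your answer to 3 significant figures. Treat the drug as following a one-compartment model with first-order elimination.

5340 ng/mL

Total dose = 18.5 × 86 = 1591 mg
C₀ = Dose / Vd = 1591 / 123 = 12.93 mg/L
C = C₀ · e^(−k·t) = 12.93 × e^(−0.05600 × 15.8)
  = 12.93 × 0.4128 = 5.338 mg/L
Convert: 5.338 mg/L × 1000 = 5338 ng/mL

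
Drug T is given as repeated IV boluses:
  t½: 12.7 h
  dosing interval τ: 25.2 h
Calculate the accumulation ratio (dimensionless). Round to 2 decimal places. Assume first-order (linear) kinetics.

k = ln2 / t½ = 0.693147 / 12.7 = 0.05458 h⁻¹
e^(−kτ) = e^(−0.05458 × 25.2) = 0.2527
Accumulation ratio R = 1 / (1 − e^(−kτ)) = 1 / (1 − 0.2527) = 1.338

1.34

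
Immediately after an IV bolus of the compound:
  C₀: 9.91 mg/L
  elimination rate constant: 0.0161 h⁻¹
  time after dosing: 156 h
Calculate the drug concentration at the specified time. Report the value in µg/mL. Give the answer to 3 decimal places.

C = C₀ · e^(−k·t) = 9.910 × e^(−0.01610 × 156)
  = 9.910 × 0.08114 = 0.8041 mg/L
(0.8041 mg/L = 0.8041 µg/mL)

0.804 µg/mL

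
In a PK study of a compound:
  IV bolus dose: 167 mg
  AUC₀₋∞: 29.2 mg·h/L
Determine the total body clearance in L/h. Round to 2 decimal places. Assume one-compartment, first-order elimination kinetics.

CL = Dose / AUC = 167 / 29.2 = 5.719 L/h

5.72 L/h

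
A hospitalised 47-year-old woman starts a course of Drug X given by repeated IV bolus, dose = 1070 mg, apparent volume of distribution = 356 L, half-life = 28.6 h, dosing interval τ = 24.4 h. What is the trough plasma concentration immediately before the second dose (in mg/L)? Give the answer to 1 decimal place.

C₀ per dose = Dose / Vd = 1070 / 356 = 3.006 mg/L
k = ln2 / t½ = 0.693147 / 28.6 = 0.02424 h⁻¹
Fraction remaining after one interval: r = e^(−kτ) = e^(−0.02424 × 24.4) = 0.5535
Before dose 2, 1 dose has been given (aged 1τ).
C_trough = C₀ × r = 3.006 × 0.5535 = 1.664 mg/L

1.7 mg/L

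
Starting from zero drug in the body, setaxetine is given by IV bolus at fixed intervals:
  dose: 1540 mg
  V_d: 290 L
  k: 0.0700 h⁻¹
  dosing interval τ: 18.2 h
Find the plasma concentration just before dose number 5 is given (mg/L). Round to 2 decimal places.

2.05 mg/L

C₀ per dose = Dose / Vd = 1540 / 290 = 5.310 mg/L
Fraction remaining after one interval: r = e^(−kτ) = e^(−0.07000 × 18.2) = 0.2797
Before dose 5, 4 doses have been given (aged 1τ, 2τ, 3τ, 4τ).
C_trough = C₀ × (r + r² + … + r^4) = C₀ × r(1−r^4)/(1−r)
        = 5.310 × 0.2797 × (1 − 0.006120) / (1 − 0.2797) = 2.049 mg/L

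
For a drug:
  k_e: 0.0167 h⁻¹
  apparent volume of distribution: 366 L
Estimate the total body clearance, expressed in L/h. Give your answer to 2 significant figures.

CL = k × Vd = 0.0167 × 366 = 6.112 L/h

6.1 L/h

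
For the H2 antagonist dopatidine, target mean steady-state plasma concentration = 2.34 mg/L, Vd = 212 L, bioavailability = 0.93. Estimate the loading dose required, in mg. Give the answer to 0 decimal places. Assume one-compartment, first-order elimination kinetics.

LD = Css × Vd / F = 2.34 × 212 / 0.93 = 533.4 mg

533 mg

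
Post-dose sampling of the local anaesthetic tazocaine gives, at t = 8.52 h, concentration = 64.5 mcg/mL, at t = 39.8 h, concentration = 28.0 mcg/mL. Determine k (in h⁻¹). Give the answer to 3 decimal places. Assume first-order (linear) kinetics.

k = ln(C₁/C₂) / (t₂ − t₁) = ln(64.5/28.0) / (39.8 − 8.52)
  = 0.8345 / 31.28 = 0.02668 h⁻¹

0.027 h⁻¹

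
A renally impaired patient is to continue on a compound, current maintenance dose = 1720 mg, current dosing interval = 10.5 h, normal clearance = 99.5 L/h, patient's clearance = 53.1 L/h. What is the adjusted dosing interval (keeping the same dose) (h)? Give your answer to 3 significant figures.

To keep the same average steady-state level, dosing rate must scale with clearance.
CL ratio = 53.1 / 99.5 = 0.5337
New interval (same dose) = 10.5 / 0.5337 = 19.67 h

19.7 h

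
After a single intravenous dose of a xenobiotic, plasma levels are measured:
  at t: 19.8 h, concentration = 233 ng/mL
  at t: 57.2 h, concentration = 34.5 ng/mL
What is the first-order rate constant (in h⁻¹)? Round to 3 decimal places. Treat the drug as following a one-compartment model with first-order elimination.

k = ln(C₁/C₂) / (t₂ − t₁) = ln(233/34.5) / (57.2 − 19.8)
  = 1.910 / 37.40 = 0.05107 h⁻¹

0.051 h⁻¹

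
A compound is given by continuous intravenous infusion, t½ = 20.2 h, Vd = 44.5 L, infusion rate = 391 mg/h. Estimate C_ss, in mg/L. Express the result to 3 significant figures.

k = ln2 / t½ = 0.693147 / 20.2 = 0.03431 h⁻¹
CL = k × Vd = 0.03431 × 44.5 = 1.527 L/h
At steady state Css = R₀ / CL = 391 / 1.527 = 256.1 mg/L

256 mg/L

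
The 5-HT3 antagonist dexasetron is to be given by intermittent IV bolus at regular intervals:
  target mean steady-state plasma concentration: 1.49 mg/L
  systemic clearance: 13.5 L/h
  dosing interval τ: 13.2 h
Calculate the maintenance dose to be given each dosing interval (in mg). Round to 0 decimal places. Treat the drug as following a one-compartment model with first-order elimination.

At steady state, Dose/τ = Css × CL.
Dose = Css × CL × τ = 1.49 × 13.50 × 13.2 = 265.5 mg

266 mg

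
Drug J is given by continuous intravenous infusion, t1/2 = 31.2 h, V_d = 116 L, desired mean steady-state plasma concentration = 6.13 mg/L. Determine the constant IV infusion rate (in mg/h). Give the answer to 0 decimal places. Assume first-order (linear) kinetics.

16 mg/h

k = ln2 / t½ = 0.693147 / 31.2 = 0.02222 h⁻¹
CL = k × Vd = 0.02222 × 116 = 2.578 L/h
At steady state, infusion rate R₀ = Css × CL = 6.13 × 2.578 = 15.80 mg/h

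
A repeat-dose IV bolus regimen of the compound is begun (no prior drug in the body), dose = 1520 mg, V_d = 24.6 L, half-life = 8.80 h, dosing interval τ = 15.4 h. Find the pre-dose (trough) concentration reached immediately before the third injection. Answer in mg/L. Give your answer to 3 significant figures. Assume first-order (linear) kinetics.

C₀ per dose = Dose / Vd = 1520 / 24.6 = 61.79 mg/L
k = ln2 / t½ = 0.693147 / 8.80 = 0.07877 h⁻¹
Fraction remaining after one interval: r = e^(−kτ) = e^(−0.07877 × 15.4) = 0.2973
Before dose 3, 2 doses have been given (aged 1τ, 2τ).
C_trough = C₀ × (r + r²) = 61.79 × (0.2973 + 0.08839) = 23.83 mg/L

23.8 mg/L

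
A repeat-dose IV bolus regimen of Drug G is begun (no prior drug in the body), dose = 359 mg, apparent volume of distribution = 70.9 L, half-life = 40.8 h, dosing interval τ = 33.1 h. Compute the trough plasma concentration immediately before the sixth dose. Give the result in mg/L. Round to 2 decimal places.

6.31 mg/L

C₀ per dose = Dose / Vd = 359 / 70.9 = 5.063 mg/L
k = ln2 / t½ = 0.693147 / 40.8 = 0.01699 h⁻¹
Fraction remaining after one interval: r = e^(−kτ) = e^(−0.01699 × 33.1) = 0.5699
Before dose 6, 5 doses have been given (aged 1τ, 2τ, 3τ, 4τ, 5τ).
C_trough = C₀ × (r + r² + … + r^5) = C₀ × r(1−r^5)/(1−r)
        = 5.063 × 0.5699 × (1 − 0.06012) / (1 − 0.5699) = 6.305 mg/L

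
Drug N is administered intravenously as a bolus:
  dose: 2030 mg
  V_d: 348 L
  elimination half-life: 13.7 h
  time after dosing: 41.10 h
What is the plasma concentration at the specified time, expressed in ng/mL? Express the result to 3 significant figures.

C₀ = Dose / Vd = 2030 / 348 = 5.833 mg/L
k = ln2 / t½ = 0.693147 / 13.7 = 0.05059 h⁻¹
t / t½ = 41.10 / 13.7 = 3 half-lives
C = C₀ × (1/2)^3 = 5.833 × 0.1250 = 0.7291 mg/L
Convert: 0.7291 mg/L × 1000 = 729.1 ng/mL

729 ng/mL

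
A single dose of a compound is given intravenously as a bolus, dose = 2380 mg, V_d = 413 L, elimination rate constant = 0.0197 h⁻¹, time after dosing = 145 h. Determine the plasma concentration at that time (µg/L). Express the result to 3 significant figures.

C₀ = Dose / Vd = 2380 / 413 = 5.763 mg/L
C = C₀ · e^(−k·t) = 5.763 × e^(−0.01970 × 145)
  = 5.763 × 0.05747 = 0.3312 mg/L
Convert: 0.3312 mg/L × 1000 = 331.2 µg/L

331 µg/L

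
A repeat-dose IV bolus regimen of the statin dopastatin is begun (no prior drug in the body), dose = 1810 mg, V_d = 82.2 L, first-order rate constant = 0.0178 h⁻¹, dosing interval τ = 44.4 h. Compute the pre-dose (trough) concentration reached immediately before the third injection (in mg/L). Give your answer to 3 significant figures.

14.5 mg/L

C₀ per dose = Dose / Vd = 1810 / 82.2 = 22.02 mg/L
Fraction remaining after one interval: r = e^(−kτ) = e^(−0.01780 × 44.4) = 0.4537
Before dose 3, 2 doses have been given (aged 1τ, 2τ).
C_trough = C₀ × (r + r²) = 22.02 × (0.4537 + 0.2058) = 14.52 mg/L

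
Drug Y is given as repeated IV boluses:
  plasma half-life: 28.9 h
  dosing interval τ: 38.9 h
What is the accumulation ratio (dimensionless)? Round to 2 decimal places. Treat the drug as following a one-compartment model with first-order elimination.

1.65

k = ln2 / t½ = 0.693147 / 28.9 = 0.02398 h⁻¹
e^(−kτ) = e^(−0.02398 × 38.9) = 0.3934
Accumulation ratio R = 1 / (1 − e^(−kτ)) = 1 / (1 − 0.3934) = 1.649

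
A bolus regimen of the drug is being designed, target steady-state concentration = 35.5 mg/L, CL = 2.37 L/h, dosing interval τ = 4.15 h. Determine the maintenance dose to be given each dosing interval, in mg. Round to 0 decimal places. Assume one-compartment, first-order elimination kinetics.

At steady state, Dose/τ = Css × CL.
Dose = Css × CL × τ = 35.5 × 2.370 × 4.15 = 349.2 mg

349 mg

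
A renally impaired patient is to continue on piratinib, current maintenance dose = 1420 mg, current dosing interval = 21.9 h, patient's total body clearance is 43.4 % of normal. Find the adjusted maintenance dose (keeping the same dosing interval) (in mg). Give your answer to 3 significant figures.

616 mg

To keep the same average steady-state level, dosing rate must scale with clearance.
CL ratio = 43.4 / 100 = 0.4340
New dose (same interval) = 1420 × 0.4340 = 616.3 mg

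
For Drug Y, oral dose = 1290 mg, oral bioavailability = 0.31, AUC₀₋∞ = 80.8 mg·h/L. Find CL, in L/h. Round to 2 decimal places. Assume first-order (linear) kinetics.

4.95 L/h

CL = F·Dose / AUC = 0.31 × 1290 / 80.8 = 4.949 L/h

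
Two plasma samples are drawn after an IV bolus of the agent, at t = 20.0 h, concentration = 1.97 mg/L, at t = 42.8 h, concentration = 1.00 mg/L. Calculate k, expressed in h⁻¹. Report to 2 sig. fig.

0.030 h⁻¹

k = ln(C₁/C₂) / (t₂ − t₁) = ln(1.97/1.00) / (42.8 − 20.0)
  = 0.6780 / 22.80 = 0.02974 h⁻¹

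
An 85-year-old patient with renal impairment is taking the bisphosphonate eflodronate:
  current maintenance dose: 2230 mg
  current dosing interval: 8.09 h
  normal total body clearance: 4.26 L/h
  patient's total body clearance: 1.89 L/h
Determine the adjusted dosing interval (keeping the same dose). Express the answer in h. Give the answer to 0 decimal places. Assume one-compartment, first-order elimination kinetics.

18 h

To keep the same average steady-state level, dosing rate must scale with clearance.
CL ratio = 1.89 / 4.26 = 0.4437
New interval (same dose) = 8.09 / 0.4437 = 18.23 h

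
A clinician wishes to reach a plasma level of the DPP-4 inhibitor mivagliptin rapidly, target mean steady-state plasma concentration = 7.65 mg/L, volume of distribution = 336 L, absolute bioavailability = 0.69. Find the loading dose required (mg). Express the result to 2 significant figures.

LD = Css × Vd / F = 7.65 × 336 / 0.69 = 3725 mg

3700 mg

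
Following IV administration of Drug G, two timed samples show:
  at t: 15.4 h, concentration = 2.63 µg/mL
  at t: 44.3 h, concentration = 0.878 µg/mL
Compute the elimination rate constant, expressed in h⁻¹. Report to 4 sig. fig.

k = ln(C₁/C₂) / (t₂ − t₁) = ln(2.63/0.878) / (44.3 − 15.4)
  = 1.097 / 28.90 = 0.03796 h⁻¹

0.03796 h⁻¹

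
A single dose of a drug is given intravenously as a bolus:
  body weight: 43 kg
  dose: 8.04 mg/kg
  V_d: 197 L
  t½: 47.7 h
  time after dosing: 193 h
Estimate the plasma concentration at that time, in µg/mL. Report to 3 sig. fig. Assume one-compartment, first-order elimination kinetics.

Total dose = 8.04 × 43 = 345.7 mg
C₀ = Dose / Vd = 345.7 / 197 = 1.755 mg/L
k = ln2 / t½ = 0.693147 / 47.7 = 0.01453 h⁻¹
C = C₀ · e^(−k·t) = 1.755 × e^(−0.01453 × 193)
  = 1.755 × 0.06055 = 0.1063 mg/L
(0.1063 mg/L = 0.1063 µg/mL)

0.106 µg/mL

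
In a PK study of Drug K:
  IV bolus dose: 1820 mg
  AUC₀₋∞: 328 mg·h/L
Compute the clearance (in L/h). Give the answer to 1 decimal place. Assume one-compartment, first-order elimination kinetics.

5.5 L/h

CL = Dose / AUC = 1820 / 328 = 5.549 L/h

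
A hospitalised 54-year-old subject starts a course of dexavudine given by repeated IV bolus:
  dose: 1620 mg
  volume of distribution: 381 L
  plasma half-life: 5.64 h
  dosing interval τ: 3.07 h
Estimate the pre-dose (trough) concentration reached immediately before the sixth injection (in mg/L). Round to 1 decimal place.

C₀ per dose = Dose / Vd = 1620 / 381 = 4.252 mg/L
k = ln2 / t½ = 0.693147 / 5.64 = 0.1229 h⁻¹
Fraction remaining after one interval: r = e^(−kτ) = e^(−0.1229 × 3.07) = 0.6857
Before dose 6, 5 doses have been given (aged 1τ, 2τ, 3τ, 4τ, 5τ).
C_trough = C₀ × (r + r² + … + r^5) = C₀ × r(1−r^5)/(1−r)
        = 4.252 × 0.6857 × (1 − 0.1516) / (1 − 0.6857) = 7.870 mg/L

7.9 mg/L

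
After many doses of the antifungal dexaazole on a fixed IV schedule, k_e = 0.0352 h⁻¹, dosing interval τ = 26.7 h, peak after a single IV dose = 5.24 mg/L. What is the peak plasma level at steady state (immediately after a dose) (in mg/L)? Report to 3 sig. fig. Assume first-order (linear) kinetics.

e^(−kτ) = e^(−0.03520 × 26.7) = 0.3907
Accumulation ratio R = 1 / (1 − e^(−kτ)) = 1 / (1 − 0.3907) = 1.641
Steady-state peak = C₀ × R = 5.24 × 1.641 = 8.599 mg/L

8.60 mg/L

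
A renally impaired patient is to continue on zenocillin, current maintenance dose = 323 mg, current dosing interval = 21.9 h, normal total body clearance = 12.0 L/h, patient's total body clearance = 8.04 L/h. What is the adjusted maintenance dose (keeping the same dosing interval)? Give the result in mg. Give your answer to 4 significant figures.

To keep the same average steady-state level, dosing rate must scale with clearance.
CL ratio = 8.04 / 12.0 = 0.6700
New dose (same interval) = 323 × 0.6700 = 216.4 mg

216.4 mg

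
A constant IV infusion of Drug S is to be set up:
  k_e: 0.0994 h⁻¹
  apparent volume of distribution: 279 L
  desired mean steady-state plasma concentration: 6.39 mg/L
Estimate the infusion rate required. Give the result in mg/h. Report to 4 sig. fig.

177.2 mg/h

CL = k × Vd = 0.09940 × 279 = 27.73 L/h
At steady state, infusion rate R₀ = Css × CL = 6.39 × 27.73 = 177.2 mg/h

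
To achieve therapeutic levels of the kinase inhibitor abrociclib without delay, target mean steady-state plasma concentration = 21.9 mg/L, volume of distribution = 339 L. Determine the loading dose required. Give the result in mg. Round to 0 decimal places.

LD = Css × Vd = 21.9 × 339 = 7424 mg

7424 mg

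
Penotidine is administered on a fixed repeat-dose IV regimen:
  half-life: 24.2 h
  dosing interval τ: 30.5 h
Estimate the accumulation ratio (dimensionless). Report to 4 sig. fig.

k = ln2 / t½ = 0.693147 / 24.2 = 0.02864 h⁻¹
e^(−kτ) = e^(−0.02864 × 30.5) = 0.4175
Accumulation ratio R = 1 / (1 − e^(−kτ)) = 1 / (1 − 0.4175) = 1.717

1.717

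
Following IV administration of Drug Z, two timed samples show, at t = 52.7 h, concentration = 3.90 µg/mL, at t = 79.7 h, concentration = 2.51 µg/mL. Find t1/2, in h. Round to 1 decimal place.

k = ln(C₁/C₂) / (t₂ − t₁) = ln(3.90/2.51) / (79.7 − 52.7)
  = 0.4407 / 27.00 = 0.01632 h⁻¹
t½ = ln2 / k = 0.693147 / 0.01632 = 42.47 h

42.5 h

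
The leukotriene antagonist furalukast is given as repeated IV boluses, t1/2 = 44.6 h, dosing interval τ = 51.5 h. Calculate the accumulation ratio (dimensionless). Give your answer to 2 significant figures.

k = ln2 / t½ = 0.693147 / 44.6 = 0.01554 h⁻¹
e^(−kτ) = e^(−0.01554 × 51.5) = 0.4492
Accumulation ratio R = 1 / (1 − e^(−kτ)) = 1 / (1 − 0.4492) = 1.816

1.8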